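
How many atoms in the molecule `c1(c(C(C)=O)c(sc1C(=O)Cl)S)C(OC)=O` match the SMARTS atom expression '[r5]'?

The query [r5] means: r5 matches atoms in a five-membered ring.
Check the 16 heavy atoms by environment: 1× s (aromatic, in 5-ring) → match; 4× c (aromatic, in 5-ring) → match; 5× C (acyclic) → no; 4× O (acyclic) → no; 1× S (acyclic) → no; 1× Cl (acyclic) → no.
Summing the matching environments: 1 + 4 = 5 matching atoms.

5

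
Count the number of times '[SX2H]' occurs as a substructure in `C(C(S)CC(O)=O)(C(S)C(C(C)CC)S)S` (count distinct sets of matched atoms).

4

[SX2H] is the SMARTS for a thiol: an aliphatic sulfur with two connections, one being H.
The molecule carries 4 separate instances of a thiol (-SH) meeting every constraint; each maps to a distinct set of atoms, giving 4 matches.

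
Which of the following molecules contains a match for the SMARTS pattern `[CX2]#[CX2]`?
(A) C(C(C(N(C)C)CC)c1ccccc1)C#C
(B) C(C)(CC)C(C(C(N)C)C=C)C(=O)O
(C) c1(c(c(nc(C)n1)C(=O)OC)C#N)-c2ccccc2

A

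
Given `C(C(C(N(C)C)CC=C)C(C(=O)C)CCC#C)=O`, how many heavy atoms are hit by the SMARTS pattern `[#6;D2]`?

6

Check the 18 heavy atoms by environment: 6× C (D2) → match; 4× C (D3) → no; 2× O (D1) → no; 5× C (D1) → no; 1× N (D3) → no.
That gives 6 matching atoms.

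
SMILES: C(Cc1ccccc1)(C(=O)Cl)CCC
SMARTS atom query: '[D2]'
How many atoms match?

Check the 14 heavy atoms by environment: 3× C (D2) → match; 2× C (D3) → no; 1× c (aromatic, D3) → no; 5× c (aromatic, D2) → match; 1× O (D1) → no; 1× Cl (D1) → no; 1× C (D1) → no.
Summing the matching environments: 3 + 5 = 8 matching atoms.

8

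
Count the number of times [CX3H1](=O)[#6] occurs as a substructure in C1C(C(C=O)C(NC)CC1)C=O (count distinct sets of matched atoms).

[CX3H1](=O)[#6] is the SMARTS for an aldehyde: an sp2 carbon with one H, double-bonded to O and single-bonded to carbon.
The molecule carries 2 separate instances of an aldehyde (-CHO) meeting every constraint; each maps to a distinct set of atoms, giving 2 matches.

2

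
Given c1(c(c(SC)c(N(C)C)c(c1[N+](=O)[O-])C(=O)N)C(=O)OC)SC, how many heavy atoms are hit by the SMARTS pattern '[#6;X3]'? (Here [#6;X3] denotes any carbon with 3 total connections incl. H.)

The query [#6;X3] means: any carbon (aromatic or not) with three total connections.
Check the 23 heavy atoms by environment: 6× c (aromatic, X3) → match; 2× S (X2) → no; 5× C (X4) → no; 1× N (charge +1, X3) → no; 1× O (charge -1, X1) → no; 3× O (X1) → no; 2× N (X3) → no; 2× C (X3) → match; 1× O (X2) → no.
Summing the matching environments: 6 + 2 = 8 matching atoms.

8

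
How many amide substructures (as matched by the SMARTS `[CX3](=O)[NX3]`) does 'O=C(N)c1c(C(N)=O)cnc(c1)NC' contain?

2

[CX3](=O)[NX3] is the SMARTS for an amide: a carbonyl carbon bonded to a trivalent nitrogen.
The molecule carries 2 separate instances of a primary amide (-C(=O)NH2) meeting every constraint; each maps to a distinct set of atoms, giving 2 matches.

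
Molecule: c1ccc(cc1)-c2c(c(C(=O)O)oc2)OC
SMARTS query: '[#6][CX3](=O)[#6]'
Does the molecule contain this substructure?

No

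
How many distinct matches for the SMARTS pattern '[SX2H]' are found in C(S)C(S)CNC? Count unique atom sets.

2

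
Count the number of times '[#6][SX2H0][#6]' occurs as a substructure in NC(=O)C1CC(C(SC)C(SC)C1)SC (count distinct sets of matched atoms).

3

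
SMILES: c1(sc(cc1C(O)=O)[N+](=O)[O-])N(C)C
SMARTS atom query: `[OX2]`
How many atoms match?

1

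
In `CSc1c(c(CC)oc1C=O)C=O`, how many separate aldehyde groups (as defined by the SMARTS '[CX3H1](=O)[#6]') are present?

[CX3H1](=O)[#6] is the SMARTS for an aldehyde: an sp2 carbon with one H, double-bonded to O and single-bonded to carbon.
The molecule carries 2 separate instances of an aldehyde (-CHO) meeting every constraint; each maps to a distinct set of atoms, giving 2 matches.

2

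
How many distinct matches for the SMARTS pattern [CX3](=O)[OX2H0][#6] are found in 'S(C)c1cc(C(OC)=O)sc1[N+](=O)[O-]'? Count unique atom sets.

1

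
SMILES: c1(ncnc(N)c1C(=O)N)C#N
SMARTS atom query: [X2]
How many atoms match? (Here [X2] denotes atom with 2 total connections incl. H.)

3

The query [X2] means: any atom with exactly two total connections (bonds + H).
Check the 12 heavy atoms by environment: 2× n (aromatic, X2) → match; 4× c (aromatic, X3) → no; 1× C (X2) → match; 1× N (X1) → no; 1× C (X3) → no; 1× O (X1) → no; 2× N (X3) → no.
Summing the matching environments: 2 + 1 = 3 matching atoms.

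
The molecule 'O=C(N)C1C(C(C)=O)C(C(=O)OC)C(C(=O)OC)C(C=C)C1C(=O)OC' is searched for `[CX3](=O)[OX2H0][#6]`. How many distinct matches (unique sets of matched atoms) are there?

3

[CX3](=O)[OX2H0][#6] is the SMARTS for an ester: a carbonyl carbon bonded to an oxygen that is itself bonded to carbon (no H on that O).
The molecule carries 3 separate instances of a methyl-ester group (-C(=O)OCH3) meeting every constraint; each maps to a distinct set of atoms, giving 3 matches.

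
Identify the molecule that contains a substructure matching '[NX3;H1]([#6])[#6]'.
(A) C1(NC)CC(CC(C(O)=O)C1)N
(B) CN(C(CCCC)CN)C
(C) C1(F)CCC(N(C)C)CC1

A

[NX3;H1]([#6])[#6] describes a trivalent nitrogen with one H, bonded to two carbons (a secondary amine).
(A) contains an N-methylamino group (-NHCH3), which satisfies every atom and bond constraint.
(B) has a dimethylamino group (-N(CH3)2) but the nitrogen has H0, not H1.
(C) has a dimethylamino group (-N(CH3)2) but the nitrogen has H0, not H1.
So the answer is (A).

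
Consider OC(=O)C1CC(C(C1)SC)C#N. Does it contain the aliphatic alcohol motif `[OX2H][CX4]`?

No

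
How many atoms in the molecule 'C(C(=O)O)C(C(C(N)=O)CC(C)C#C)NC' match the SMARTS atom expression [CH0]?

The query [CH0] means: aliphatic carbon with no attached hydrogen.
Check the 16 heavy atoms by environment: 2× C (H3) → no; 4× C (H1) → no; 2× C (H2) → no; 3× C (H0) → match; 2× O (H0) → no; 1× O (H1) → no; 1× N (H2) → no; 1× N (H1) → no.
That gives 3 matching atoms.

3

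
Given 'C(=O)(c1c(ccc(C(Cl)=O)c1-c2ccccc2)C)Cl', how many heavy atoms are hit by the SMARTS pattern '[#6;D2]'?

The query [#6;D2] means: any carbon bonded to exactly two heavy atoms.
Check the 19 heavy atoms by environment: 5× c (aromatic, D3) → no; 7× c (aromatic, D2) → match; 2× C (D3) → no; 2× O (D1) → no; 2× Cl (D1) → no; 1× C (D1) → no.
That gives 7 matching atoms.

7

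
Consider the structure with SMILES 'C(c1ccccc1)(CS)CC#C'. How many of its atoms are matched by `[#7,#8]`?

0

Check the 12 heavy atoms by environment: 5× C → no; 1× S → no; 6× c (aromatic) → no.
No environment satisfies the query, so 0 matching atoms.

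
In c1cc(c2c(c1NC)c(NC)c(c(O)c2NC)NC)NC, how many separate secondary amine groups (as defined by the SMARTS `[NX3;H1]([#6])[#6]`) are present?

[NX3;H1]([#6])[#6] is the SMARTS for a secondary amine: a trivalent nitrogen with one H, bonded to two carbons.
The molecule carries 5 separate instances of an N-methylamino group (-NHCH3) meeting every constraint; each maps to a distinct set of atoms, giving 5 matches.

5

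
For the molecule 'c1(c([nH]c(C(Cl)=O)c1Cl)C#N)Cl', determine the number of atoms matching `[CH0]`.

2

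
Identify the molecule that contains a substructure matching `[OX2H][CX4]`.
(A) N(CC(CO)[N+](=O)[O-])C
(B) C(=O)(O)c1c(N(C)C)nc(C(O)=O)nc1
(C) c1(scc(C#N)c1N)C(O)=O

A

[OX2H][CX4] describes a hydroxyl oxygen bound to an sp3 (X4) carbon (an aliphatic alcohol).
(A) contains a hydroxyl group (-OH), which satisfies every atom and bond constraint.
(B) has a carboxylic acid group (-C(=O)OH) but the -OH is on a CX3 carbonyl carbon, not a CX4 carbon.
(C) has a carboxylic acid group (-C(=O)OH) but the -OH is on a CX3 carbonyl carbon, not a CX4 carbon.
So the answer is (A).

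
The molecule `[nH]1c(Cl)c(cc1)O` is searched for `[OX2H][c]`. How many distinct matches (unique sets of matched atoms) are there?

[OX2H][c] is the SMARTS for a phenol: a hydroxyl oxygen attached to an aromatic carbon.
Exactly one fragment in the molecule meets all constraints, giving 1 match.

1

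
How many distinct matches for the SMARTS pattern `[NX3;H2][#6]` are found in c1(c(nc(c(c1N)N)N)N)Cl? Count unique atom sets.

[NX3;H2][#6] is the SMARTS for a primary amine: a trivalent nitrogen with two H attached to carbon.
The molecule carries 4 separate instances of a primary amino group (-NH2) meeting every constraint; each maps to a distinct set of atoms, giving 4 matches.

4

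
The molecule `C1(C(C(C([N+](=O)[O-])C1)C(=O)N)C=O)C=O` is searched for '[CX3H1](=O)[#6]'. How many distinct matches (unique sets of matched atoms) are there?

[CX3H1](=O)[#6] is the SMARTS for an aldehyde: an sp2 carbon with one H, double-bonded to O and single-bonded to carbon.
The molecule carries 2 separate instances of an aldehyde (-CHO) meeting every constraint; each maps to a distinct set of atoms, giving 2 matches.

2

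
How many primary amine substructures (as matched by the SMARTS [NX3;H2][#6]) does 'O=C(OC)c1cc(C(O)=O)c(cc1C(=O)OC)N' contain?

1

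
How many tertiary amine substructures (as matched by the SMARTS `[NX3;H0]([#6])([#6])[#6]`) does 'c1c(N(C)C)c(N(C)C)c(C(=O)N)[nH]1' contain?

[NX3;H0]([#6])([#6])[#6] is the SMARTS for a tertiary amine: a trivalent nitrogen with no H, bonded to three carbons.
The molecule carries 2 separate instances of a dimethylamino group (-N(CH3)2) meeting every constraint; each maps to a distinct set of atoms, giving 2 matches.

2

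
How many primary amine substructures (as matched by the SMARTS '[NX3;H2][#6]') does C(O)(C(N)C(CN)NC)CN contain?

[NX3;H2][#6] is the SMARTS for a primary amine: a trivalent nitrogen with two H attached to carbon.
The molecule carries 3 separate instances of a primary amino group (-NH2) meeting every constraint; each maps to a distinct set of atoms, giving 3 matches.

3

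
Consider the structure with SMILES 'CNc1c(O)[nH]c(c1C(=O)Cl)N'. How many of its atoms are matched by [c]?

The query [c] means: lowercase c matches aromatic carbon only.
Check the 12 heavy atoms by environment: 1× n (aromatic) → no; 4× c (aromatic) → match; 2× O → no; 2× N → no; 2× C → no; 1× Cl → no.
That gives 4 matching atoms.

4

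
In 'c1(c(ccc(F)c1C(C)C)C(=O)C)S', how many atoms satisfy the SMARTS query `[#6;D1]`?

3

The query [#6;D1] means: carbon bonded to exactly one heavy atom.
Check the 14 heavy atoms by environment: 4× c (aromatic, D3) → no; 2× c (aromatic, D2) → no; 1× S (D1) → no; 1× F (D1) → no; 2× C (D3) → no; 1× O (D1) → no; 3× C (D1) → match.
That gives 3 matching atoms.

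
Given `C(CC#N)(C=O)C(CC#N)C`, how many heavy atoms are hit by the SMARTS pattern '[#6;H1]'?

3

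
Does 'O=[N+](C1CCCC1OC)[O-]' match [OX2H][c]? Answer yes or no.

No

The pattern [OX2H][c] describes a hydroxyl oxygen attached to an aromatic carbon — a phenol.
The closest candidate here is a methoxy ether (-OCH3), but the oxygen has H0, not H1. No other fragment satisfies the full query, so there is no match.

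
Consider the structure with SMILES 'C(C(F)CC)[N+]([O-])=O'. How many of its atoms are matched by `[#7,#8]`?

Check the 8 heavy atoms by environment: 4× C → no; 1× F → no; 1× N (charge +1) → match; 1× O (charge -1) → match; 1× O → match.
Summing the matching environments: 1 + 1 + 1 = 3 matching atoms.

3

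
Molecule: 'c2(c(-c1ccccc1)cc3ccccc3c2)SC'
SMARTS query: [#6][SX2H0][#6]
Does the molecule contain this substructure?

Yes

The pattern [#6][SX2H0][#6] describes an aliphatic sulfur bridging two carbons with no H on the sulfur — a thioether.
The molecule carries a methylthio ether (-SCH3), whose atoms satisfy every constraint of the query, so the pattern matches.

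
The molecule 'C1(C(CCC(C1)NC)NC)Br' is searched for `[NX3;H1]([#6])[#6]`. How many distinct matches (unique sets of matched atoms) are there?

2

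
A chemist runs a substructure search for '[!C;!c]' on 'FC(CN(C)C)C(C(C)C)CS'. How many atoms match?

3

The query [!C;!c] means: neither aliphatic nor aromatic carbon — same as [!#6].
Check the 12 heavy atoms by environment: 9× C → no; 1× F → match; 1× N → match; 1× S → match.
Summing the matching environments: 1 + 1 + 1 = 3 matching atoms.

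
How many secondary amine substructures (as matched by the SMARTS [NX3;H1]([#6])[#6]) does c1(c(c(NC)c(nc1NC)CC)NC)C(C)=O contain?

3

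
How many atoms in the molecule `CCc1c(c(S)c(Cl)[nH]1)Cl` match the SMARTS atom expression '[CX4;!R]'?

The query [CX4;!R] means: aliphatic carbon with four total connections, not in a ring.
Check the 10 heavy atoms by environment: 1× n (aromatic, X3, in 5-ring) → no; 4× c (aromatic, X3, in 5-ring) → no; 2× C (X4, acyclic) → match; 2× Cl (X1, acyclic) → no; 1× S (X2, acyclic) → no.
That gives 2 matching atoms.

2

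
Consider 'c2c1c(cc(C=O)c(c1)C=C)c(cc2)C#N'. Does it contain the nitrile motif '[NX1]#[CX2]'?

Yes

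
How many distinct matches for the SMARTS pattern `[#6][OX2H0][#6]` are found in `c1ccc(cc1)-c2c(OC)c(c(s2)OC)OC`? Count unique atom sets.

3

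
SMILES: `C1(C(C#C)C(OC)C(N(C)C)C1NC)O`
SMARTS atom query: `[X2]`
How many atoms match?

4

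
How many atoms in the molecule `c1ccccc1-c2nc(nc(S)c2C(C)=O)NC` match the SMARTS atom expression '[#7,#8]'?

The query [#7,#8] means: nitrogen or oxygen (comma = OR).
Check the 18 heavy atoms by environment: 2× n (aromatic) → match; 10× c (aromatic) → no; 3× C → no; 1× O → match; 1× S → no; 1× N → match.
Summing the matching environments: 2 + 1 + 1 = 4 matching atoms.

4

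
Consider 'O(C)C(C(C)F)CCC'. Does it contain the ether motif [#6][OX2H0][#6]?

Yes

The pattern [#6][OX2H0][#6] describes an aliphatic oxygen bridging two carbons with no H on the oxygen — an ether.
The molecule carries a methoxy ether (-OCH3), whose atoms satisfy every constraint of the query, so the pattern matches.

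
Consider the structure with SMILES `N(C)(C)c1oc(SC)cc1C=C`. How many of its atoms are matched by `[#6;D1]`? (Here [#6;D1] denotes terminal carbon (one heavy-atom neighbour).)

4

The query [#6;D1] means: carbon bonded to exactly one heavy atom.
Check the 12 heavy atoms by environment: 1× o (aromatic, D2) → no; 3× c (aromatic, D3) → no; 1× c (aromatic, D2) → no; 1× C (D2) → no; 4× C (D1) → match; 1× S (D2) → no; 1× N (D3) → no.
That gives 4 matching atoms.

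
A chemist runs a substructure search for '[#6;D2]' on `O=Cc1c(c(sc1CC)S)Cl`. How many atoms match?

2

The query [#6;D2] means: any carbon bonded to exactly two heavy atoms.
Check the 11 heavy atoms by environment: 1× s (aromatic, D2) → no; 4× c (aromatic, D3) → no; 2× C (D2) → match; 1× C (D1) → no; 1× O (D1) → no; 1× S (D1) → no; 1× Cl (D1) → no.
That gives 2 matching atoms.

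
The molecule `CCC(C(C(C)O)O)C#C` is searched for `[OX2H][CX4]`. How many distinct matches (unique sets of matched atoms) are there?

[OX2H][CX4] is the SMARTS for an aliphatic alcohol: a hydroxyl oxygen bound to an sp3 (X4) carbon.
The molecule carries 2 separate instances of a hydroxyl group (-OH) meeting every constraint; each maps to a distinct set of atoms, giving 2 matches.

2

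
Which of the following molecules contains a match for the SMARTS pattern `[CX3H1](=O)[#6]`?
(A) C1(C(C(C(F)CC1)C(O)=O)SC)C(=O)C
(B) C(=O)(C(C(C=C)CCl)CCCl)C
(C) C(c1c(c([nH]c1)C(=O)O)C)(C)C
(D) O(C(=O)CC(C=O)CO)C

[CX3H1](=O)[#6] describes an sp2 carbon with one H, double-bonded to O and single-bonded to carbon (an aldehyde).
(A) has a carboxylic acid group (-C(=O)OH) but the carbonyl carbon has H0 and is bonded to O, not H1.
(B) has an acetyl/ketone group (-C(=O)CH3) but the carbonyl carbon has H0 (two carbon neighbours), not H1.
(C) has a carboxylic acid group (-C(=O)OH) but the carbonyl carbon has H0 and is bonded to O, not H1.
(D) contains an aldehyde (-CHO), which satisfies every atom and bond constraint.
So the answer is (D).

D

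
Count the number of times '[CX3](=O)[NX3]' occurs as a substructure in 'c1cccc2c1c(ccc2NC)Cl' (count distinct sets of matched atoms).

0

[CX3](=O)[NX3] is the SMARTS for an amide: a carbonyl carbon bonded to a trivalent nitrogen.
No fragment in the molecule satisfies every constraint, giving 0 matches.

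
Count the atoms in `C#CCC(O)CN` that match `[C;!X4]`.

2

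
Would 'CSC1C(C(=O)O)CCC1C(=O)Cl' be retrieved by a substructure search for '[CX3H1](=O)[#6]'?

The pattern [CX3H1](=O)[#6] describes an sp2 carbon with one H, double-bonded to O and single-bonded to carbon — an aldehyde.
The closest candidate here is a carboxylic acid group (-C(=O)OH), but the carbonyl carbon has H0 and is bonded to O, not H1. No other fragment satisfies the full query, so there is no match.

No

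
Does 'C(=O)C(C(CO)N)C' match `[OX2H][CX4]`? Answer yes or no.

Yes

The pattern [OX2H][CX4] describes a hydroxyl oxygen bound to an sp3 (X4) carbon — an aliphatic alcohol.
The molecule carries a hydroxyl group (-OH), whose atoms satisfy every constraint of the query, so the pattern matches.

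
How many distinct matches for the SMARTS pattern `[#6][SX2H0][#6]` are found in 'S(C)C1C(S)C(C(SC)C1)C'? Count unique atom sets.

2

[#6][SX2H0][#6] is the SMARTS for a thioether: an aliphatic sulfur bridging two carbons with no H on the sulfur.
The molecule carries 2 separate instances of a methylthio ether (-SCH3) meeting every constraint; each maps to a distinct set of atoms, giving 2 matches.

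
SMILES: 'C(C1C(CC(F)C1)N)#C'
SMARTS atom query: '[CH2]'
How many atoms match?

The query [CH2] means: aliphatic carbon with exactly two hydrogens.
Check the 9 heavy atoms by environment: 4× C (H1) → no; 2× C (H2) → match; 1× N (H2) → no; 1× C (H0) → no; 1× F (H0) → no.
That gives 2 matching atoms.

2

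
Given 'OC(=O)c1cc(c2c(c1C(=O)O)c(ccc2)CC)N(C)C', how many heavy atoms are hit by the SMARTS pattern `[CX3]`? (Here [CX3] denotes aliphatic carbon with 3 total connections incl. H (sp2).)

2

The query [CX3] means: C with X3: aliphatic carbon with exactly 3 total connections.
Check the 21 heavy atoms by environment: 10× c (aromatic, X3) → no; 2× C (X3) → match; 2× O (X1) → no; 2× O (X2) → no; 1× N (X3) → no; 4× C (X4) → no.
That gives 2 matching atoms.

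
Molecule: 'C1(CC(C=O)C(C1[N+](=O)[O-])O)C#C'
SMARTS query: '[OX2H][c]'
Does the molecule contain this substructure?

No

The pattern [OX2H][c] describes a hydroxyl oxygen attached to an aromatic carbon — a phenol.
The closest candidate here is a hydroxyl group (-OH), but the -OH is on an aliphatic carbon, not an aromatic c. No other fragment satisfies the full query, so there is no match.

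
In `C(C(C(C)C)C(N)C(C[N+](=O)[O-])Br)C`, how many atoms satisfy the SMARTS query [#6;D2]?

2

The query [#6;D2] means: any carbon bonded to exactly two heavy atoms.
Check the 14 heavy atoms by environment: 2× C (D2) → match; 4× C (D3) → no; 3× C (D1) → no; 1× Br (D1) → no; 1× N (D1) → no; 1× N (charge +1, D3) → no; 1× O (charge -1, D1) → no; 1× O (D1) → no.
That gives 2 matching atoms.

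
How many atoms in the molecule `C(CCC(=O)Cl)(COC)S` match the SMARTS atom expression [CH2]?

The query [CH2] means: aliphatic carbon with exactly two hydrogens.
Check the 10 heavy atoms by environment: 3× C (H2) → match; 1× C (H1) → no; 2× O (H0) → no; 1× C (H3) → no; 1× C (H0) → no; 1× Cl (H0) → no; 1× S (H1) → no.
That gives 3 matching atoms.

3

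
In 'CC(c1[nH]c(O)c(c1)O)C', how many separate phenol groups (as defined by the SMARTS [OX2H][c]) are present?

2

[OX2H][c] is the SMARTS for a phenol: a hydroxyl oxygen attached to an aromatic carbon.
The molecule carries 2 separate instances of a hydroxyl group (-OH) meeting every constraint; each maps to a distinct set of atoms, giving 2 matches.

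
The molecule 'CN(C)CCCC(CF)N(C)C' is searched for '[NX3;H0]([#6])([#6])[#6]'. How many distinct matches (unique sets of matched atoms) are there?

2

[NX3;H0]([#6])([#6])[#6] is the SMARTS for a tertiary amine: a trivalent nitrogen with no H, bonded to three carbons.
The molecule carries 2 separate instances of a dimethylamino group (-N(CH3)2) meeting every constraint; each maps to a distinct set of atoms, giving 2 matches.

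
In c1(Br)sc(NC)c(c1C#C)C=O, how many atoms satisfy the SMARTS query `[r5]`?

The query [r5] means: r5 matches atoms in a five-membered ring.
Check the 12 heavy atoms by environment: 1× s (aromatic, in 5-ring) → match; 4× c (aromatic, in 5-ring) → match; 1× N (acyclic) → no; 4× C (acyclic) → no; 1× O (acyclic) → no; 1× Br (acyclic) → no.
Summing the matching environments: 1 + 4 = 5 matching atoms.

5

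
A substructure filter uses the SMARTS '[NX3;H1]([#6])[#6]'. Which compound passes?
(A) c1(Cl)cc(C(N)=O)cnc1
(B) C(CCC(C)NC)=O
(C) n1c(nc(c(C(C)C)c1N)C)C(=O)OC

[NX3;H1]([#6])[#6] describes a trivalent nitrogen with one H, bonded to two carbons (a secondary amine).
(A) has a primary amide (-C(=O)NH2) but the -C(=O)NH2 nitrogen has H2, not H1.
(B) contains an N-methylamino group (-NHCH3), which satisfies every atom and bond constraint.
(C) has a primary amino group (-NH2) but the nitrogen has H2 and only one carbon neighbour.
So the answer is (B).

B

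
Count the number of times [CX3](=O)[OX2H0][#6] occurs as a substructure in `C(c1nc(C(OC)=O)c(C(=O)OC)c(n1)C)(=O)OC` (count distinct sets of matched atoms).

[CX3](=O)[OX2H0][#6] is the SMARTS for an ester: a carbonyl carbon bonded to an oxygen that is itself bonded to carbon (no H on that O).
The molecule carries 3 separate instances of a methyl-ester group (-C(=O)OCH3) meeting every constraint; each maps to a distinct set of atoms, giving 3 matches.

3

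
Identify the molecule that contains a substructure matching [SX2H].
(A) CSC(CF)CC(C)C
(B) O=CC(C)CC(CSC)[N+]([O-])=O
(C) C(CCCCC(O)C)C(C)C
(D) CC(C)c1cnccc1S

D

[SX2H] describes an aliphatic sulfur with two connections, one being H (a thiol).
(A) has a methylthio ether (-SCH3) but the sulfur has H0 (bonded to two carbons), not H1.
(B) has a methylthio ether (-SCH3) but the sulfur has H0 (bonded to two carbons), not H1.
(C) has a hydroxyl group (-OH) but it is an -OH, not an -SH.
(D) contains a thiol (-SH), which satisfies every atom and bond constraint.
So the answer is (D).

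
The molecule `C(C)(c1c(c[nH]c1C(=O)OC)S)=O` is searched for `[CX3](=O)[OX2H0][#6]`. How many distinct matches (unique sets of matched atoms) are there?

1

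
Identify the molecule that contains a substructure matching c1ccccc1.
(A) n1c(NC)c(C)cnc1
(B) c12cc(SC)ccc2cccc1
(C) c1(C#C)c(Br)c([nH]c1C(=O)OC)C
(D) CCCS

c1ccccc1 describes six aromatic carbons in a ring (a benzene ring).
(A) has a methyl group (-CH3) but no six-membered all-carbon aromatic ring is present.
(B) contains the required atom environment, so the pattern matches.
(C) has a methyl group (-CH3) but no six-membered all-carbon aromatic ring is present.
(D) has a methyl group (-CH3) but no six-membered all-carbon aromatic ring is present.
So the answer is (B).

B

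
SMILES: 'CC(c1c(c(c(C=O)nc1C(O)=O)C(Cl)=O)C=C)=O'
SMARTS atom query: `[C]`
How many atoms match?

7

Check the 19 heavy atoms by environment: 1× n (aromatic) → no; 5× c (aromatic) → no; 7× C → match; 5× O → no; 1× Cl → no.
That gives 7 matching atoms.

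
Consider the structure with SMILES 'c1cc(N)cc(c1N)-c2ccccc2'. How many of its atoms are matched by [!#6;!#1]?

2

The query [!#6;!#1] means: not carbon and not hydrogen — any heteroatom.
Check the 14 heavy atoms by environment: 12× c (aromatic) → no; 2× N → match.
That gives 2 matching atoms.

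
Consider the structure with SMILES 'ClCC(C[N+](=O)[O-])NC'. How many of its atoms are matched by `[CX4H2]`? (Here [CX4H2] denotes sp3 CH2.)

2

Check the 9 heavy atoms by environment: 2× C (H2, X4) → match; 1× C (H1, X4) → no; 1× N (charge +1, H0, X3) → no; 1× O (charge -1, H0, X1) → no; 1× O (H0, X1) → no; 1× Cl (H0, X1) → no; 1× N (H1, X3) → no; 1× C (H3, X4) → no.
That gives 2 matching atoms.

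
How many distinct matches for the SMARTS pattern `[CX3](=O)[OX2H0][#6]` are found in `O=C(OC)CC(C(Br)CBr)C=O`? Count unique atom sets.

1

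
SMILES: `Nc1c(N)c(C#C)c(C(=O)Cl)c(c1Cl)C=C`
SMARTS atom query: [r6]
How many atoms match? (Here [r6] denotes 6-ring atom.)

6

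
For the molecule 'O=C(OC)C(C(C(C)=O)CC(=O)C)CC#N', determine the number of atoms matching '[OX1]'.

The query [OX1] means: aliphatic oxygen with one total connection — typically a carbonyl =O or an oxide.
Check the 16 heavy atoms by environment: 7× C (X4) → no; 1× C (X2) → no; 1× N (X1) → no; 3× C (X3) → no; 3× O (X1) → match; 1× O (X2) → no.
That gives 3 matching atoms.

3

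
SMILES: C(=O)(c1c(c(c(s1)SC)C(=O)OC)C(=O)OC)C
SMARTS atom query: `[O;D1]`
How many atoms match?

The query [O;D1] means: aliphatic oxygen bonded to exactly one heavy atom.
Check the 18 heavy atoms by environment: 1× s (aromatic, D2) → no; 4× c (aromatic, D3) → no; 1× S (D2) → no; 4× C (D1) → no; 3× C (D3) → no; 3× O (D1) → match; 2× O (D2) → no.
That gives 3 matching atoms.

3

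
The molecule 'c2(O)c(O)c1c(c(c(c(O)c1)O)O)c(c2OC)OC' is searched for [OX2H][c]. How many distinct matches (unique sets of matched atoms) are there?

5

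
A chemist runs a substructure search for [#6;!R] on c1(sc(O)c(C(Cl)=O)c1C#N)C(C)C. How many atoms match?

5

The query [#6;!R] means: carbon not in any ring.
Check the 14 heavy atoms by environment: 1× s (aromatic, in 5-ring) → no; 4× c (aromatic, in 5-ring) → no; 5× C (acyclic) → match; 2× O (acyclic) → no; 1× Cl (acyclic) → no; 1× N (acyclic) → no.
That gives 5 matching atoms.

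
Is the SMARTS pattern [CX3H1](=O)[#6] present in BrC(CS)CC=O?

The pattern [CX3H1](=O)[#6] describes an sp2 carbon with one H, double-bonded to O and single-bonded to carbon — an aldehyde.
The molecule carries an aldehyde (-CHO), whose atoms satisfy every constraint of the query, so the pattern matches.

Yes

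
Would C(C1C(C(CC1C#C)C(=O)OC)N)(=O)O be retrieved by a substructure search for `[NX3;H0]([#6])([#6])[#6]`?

No

The pattern [NX3;H0]([#6])([#6])[#6] describes a trivalent nitrogen with no H, bonded to three carbons — a tertiary amine.
The closest candidate here is a primary amino group (-NH2), but the nitrogen has H2, not H0 with three carbons. No other fragment satisfies the full query, so there is no match.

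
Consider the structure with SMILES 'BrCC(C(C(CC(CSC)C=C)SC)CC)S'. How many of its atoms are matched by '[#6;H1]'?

5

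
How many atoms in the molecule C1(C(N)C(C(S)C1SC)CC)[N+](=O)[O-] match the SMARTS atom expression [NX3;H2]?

1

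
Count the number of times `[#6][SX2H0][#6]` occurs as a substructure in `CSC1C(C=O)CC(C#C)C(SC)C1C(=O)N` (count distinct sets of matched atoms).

2

[#6][SX2H0][#6] is the SMARTS for a thioether: an aliphatic sulfur bridging two carbons with no H on the sulfur.
The molecule carries 2 separate instances of a methylthio ether (-SCH3) meeting every constraint; each maps to a distinct set of atoms, giving 2 matches.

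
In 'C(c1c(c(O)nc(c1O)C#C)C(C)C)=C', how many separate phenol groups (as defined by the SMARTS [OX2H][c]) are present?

2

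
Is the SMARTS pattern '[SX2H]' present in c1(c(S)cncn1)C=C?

The pattern [SX2H] describes an aliphatic sulfur with two connections, one being H — a thiol.
The molecule carries a thiol (-SH), whose atoms satisfy every constraint of the query, so the pattern matches.

Yes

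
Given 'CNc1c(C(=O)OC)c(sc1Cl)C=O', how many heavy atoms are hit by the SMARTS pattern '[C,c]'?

Check the 14 heavy atoms by environment: 1× s (aromatic) → no; 4× c (aromatic) → match; 1× Cl → no; 4× C → match; 3× O → no; 1× N → no.
Summing the matching environments: 4 + 4 = 8 matching atoms.

8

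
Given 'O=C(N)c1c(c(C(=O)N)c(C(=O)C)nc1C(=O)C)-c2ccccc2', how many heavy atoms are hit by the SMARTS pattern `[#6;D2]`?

The query [#6;D2] means: any carbon bonded to exactly two heavy atoms.
Check the 24 heavy atoms by environment: 1× n (aromatic, D2) → no; 6× c (aromatic, D3) → no; 4× C (D3) → no; 4× O (D1) → no; 2× C (D1) → no; 2× N (D1) → no; 5× c (aromatic, D2) → match.
That gives 5 matching atoms.

5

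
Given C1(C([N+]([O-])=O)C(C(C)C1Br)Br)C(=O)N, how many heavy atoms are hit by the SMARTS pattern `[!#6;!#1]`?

The query [!#6;!#1] means: not carbon and not hydrogen — any heteroatom.
Check the 14 heavy atoms by environment: 7× C → no; 2× Br → match; 1× N (charge +1) → match; 1× O (charge -1) → match; 2× O → match; 1× N → match.
Summing the matching environments: 2 + 1 + 1 + 2 + 1 = 7 matching atoms.

7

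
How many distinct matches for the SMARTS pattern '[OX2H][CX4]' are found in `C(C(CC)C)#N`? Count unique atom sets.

[OX2H][CX4] is the SMARTS for an aliphatic alcohol: a hydroxyl oxygen bound to an sp3 (X4) carbon.
No fragment in the molecule satisfies every constraint, giving 0 matches.

0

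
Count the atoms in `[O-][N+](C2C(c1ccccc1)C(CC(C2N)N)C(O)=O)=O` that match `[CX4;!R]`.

0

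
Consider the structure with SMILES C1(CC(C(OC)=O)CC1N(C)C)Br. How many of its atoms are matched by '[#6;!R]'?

4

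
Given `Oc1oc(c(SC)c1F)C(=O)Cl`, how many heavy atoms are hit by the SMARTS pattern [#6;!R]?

2

Check the 12 heavy atoms by environment: 1× o (aromatic, in 5-ring) → no; 4× c (aromatic, in 5-ring) → no; 2× C (acyclic) → match; 2× O (acyclic) → no; 1× Cl (acyclic) → no; 1× F (acyclic) → no; 1× S (acyclic) → no.
That gives 2 matching atoms.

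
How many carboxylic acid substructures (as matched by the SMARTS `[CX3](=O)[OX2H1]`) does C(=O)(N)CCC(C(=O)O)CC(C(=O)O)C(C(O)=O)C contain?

[CX3](=O)[OX2H1] is the SMARTS for a carboxylic acid: an sp2 carbon double-bonded to O and single-bonded to an -OH oxygen.
The molecule carries 3 separate instances of a carboxylic acid group (-C(=O)OH) meeting every constraint; each maps to a distinct set of atoms, giving 3 matches.

3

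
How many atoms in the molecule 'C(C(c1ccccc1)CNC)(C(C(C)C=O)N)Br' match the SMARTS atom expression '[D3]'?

5

The query [D3] means: atom with exactly three heavy-atom neighbours.
Check the 18 heavy atoms by environment: 2× C (D1) → no; 4× C (D3) → match; 2× C (D2) → no; 1× N (D1) → no; 1× c (aromatic, D3) → match; 5× c (aromatic, D2) → no; 1× O (D1) → no; 1× Br (D1) → no; 1× N (D2) → no.
Summing the matching environments: 4 + 1 = 5 matching atoms.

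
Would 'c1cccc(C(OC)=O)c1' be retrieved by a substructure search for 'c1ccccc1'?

Yes

The pattern c1ccccc1 describes six aromatic carbons in a ring — a benzene ring.
The required atom environment is present in the molecule, so the pattern matches.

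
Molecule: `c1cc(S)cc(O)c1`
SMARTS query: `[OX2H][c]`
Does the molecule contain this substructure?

The pattern [OX2H][c] describes a hydroxyl oxygen attached to an aromatic carbon — a phenol.
The molecule carries a hydroxyl group (-OH), whose atoms satisfy every constraint of the query, so the pattern matches.

Yes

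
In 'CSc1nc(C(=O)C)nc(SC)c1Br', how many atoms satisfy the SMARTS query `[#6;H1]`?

0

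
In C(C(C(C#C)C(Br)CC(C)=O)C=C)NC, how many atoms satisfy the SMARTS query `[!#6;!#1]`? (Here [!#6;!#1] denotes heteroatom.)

3

The query [!#6;!#1] means: not carbon and not hydrogen — any heteroatom.
Check the 15 heavy atoms by environment: 12× C → no; 1× N → match; 1× O → match; 1× Br → match.
Summing the matching environments: 1 + 1 + 1 = 3 matching atoms.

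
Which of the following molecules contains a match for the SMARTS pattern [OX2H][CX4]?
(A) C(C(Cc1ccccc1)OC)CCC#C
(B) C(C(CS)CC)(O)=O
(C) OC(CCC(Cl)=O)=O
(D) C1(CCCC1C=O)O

D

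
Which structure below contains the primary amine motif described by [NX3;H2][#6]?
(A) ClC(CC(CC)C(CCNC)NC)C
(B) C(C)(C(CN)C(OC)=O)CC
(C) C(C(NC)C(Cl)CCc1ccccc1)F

B

[NX3;H2][#6] describes a trivalent nitrogen with two H attached to carbon (a primary amine).
(A) has an N-methylamino group (-NHCH3) but the nitrogen bears two carbons and only one H (H1), not H2.
(B) contains a primary amino group (-NH2), which satisfies every atom and bond constraint.
(C) has an N-methylamino group (-NHCH3) but the nitrogen bears two carbons and only one H (H1), not H2.
So the answer is (B).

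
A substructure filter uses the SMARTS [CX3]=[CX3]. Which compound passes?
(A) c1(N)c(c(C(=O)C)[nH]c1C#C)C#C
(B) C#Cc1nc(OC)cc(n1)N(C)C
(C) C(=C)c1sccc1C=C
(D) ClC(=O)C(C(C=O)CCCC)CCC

C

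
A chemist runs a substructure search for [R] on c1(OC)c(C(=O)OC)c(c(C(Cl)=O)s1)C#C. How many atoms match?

5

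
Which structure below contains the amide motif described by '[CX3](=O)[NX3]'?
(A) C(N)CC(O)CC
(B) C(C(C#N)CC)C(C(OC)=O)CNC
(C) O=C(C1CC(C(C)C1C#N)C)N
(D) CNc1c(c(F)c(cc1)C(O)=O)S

[CX3](=O)[NX3] describes a carbonyl carbon bonded to a trivalent nitrogen (an amide).
(A) has a primary amino group (-NH2) but the -NH2 is not attached to a carbonyl carbon.
(B) has a methyl-ester group (-C(=O)OCH3) but the carbonyl is bonded to O, not to an NX3 nitrogen.
(C) contains a primary amide (-C(=O)NH2), which satisfies every atom and bond constraint.
(D) has a carboxylic acid group (-C(=O)OH) but the carbonyl is bonded to O, not to an NX3 nitrogen.
So the answer is (C).

C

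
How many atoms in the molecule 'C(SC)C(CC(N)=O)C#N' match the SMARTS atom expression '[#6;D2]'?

3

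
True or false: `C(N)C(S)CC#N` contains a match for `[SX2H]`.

The pattern [SX2H] describes an aliphatic sulfur with two connections, one being H — a thiol.
The molecule carries a thiol (-SH), whose atoms satisfy every constraint of the query, so the pattern matches.

True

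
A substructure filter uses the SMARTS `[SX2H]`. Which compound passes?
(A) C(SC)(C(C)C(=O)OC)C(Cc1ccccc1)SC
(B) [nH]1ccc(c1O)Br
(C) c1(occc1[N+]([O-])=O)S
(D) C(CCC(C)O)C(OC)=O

[SX2H] describes an aliphatic sulfur with two connections, one being H (a thiol).
(A) has a methylthio ether (-SCH3) but the sulfur has H0 (bonded to two carbons), not H1.
(B) has a hydroxyl group (-OH) but it is an -OH, not an -SH.
(C) contains a thiol (-SH), which satisfies every atom and bond constraint.
(D) has a hydroxyl group (-OH) but it is an -OH, not an -SH.
So the answer is (C).

C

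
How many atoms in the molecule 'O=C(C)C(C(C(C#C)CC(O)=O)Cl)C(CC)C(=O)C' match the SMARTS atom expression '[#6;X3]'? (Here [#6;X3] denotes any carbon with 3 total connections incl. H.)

3

The query [#6;X3] means: any carbon (aromatic or not) with three total connections.
Check the 19 heavy atoms by environment: 9× C (X4) → no; 3× C (X3) → match; 3× O (X1) → no; 1× O (X2) → no; 1× Cl (X1) → no; 2× C (X2) → no.
That gives 3 matching atoms.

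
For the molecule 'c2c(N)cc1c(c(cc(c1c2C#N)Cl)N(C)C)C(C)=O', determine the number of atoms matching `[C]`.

The query [C] means: uppercase C matches aliphatic (non-aromatic) carbon only.
Check the 20 heavy atoms by environment: 10× c (aromatic) → no; 5× C → match; 3× N → no; 1× Cl → no; 1× O → no.
That gives 5 matching atoms.

5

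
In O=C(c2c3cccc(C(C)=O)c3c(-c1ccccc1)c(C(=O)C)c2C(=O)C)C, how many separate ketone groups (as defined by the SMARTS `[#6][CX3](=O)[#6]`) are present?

4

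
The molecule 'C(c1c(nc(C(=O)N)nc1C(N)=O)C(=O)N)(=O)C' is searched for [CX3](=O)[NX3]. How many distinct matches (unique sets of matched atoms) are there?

[CX3](=O)[NX3] is the SMARTS for an amide: a carbonyl carbon bonded to a trivalent nitrogen.
The molecule carries 3 separate instances of a primary amide (-C(=O)NH2) meeting every constraint; each maps to a distinct set of atoms, giving 3 matches.

3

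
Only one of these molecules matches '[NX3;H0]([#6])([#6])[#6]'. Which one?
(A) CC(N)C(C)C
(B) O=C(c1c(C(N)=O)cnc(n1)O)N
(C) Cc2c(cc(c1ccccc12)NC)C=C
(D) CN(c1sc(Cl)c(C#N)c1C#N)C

[NX3;H0]([#6])([#6])[#6] describes a trivalent nitrogen with no H, bonded to three carbons (a tertiary amine).
(A) has a primary amino group (-NH2) but the nitrogen has H2, not H0 with three carbons.
(B) has a primary amide (-C(=O)NH2) but the amide nitrogen has H2 and only one carbon neighbour.
(C) has an N-methylamino group (-NHCH3) but the nitrogen still has one H (H1), not H0.
(D) contains a dimethylamino group (-N(CH3)2), which satisfies every atom and bond constraint.
So the answer is (D).

D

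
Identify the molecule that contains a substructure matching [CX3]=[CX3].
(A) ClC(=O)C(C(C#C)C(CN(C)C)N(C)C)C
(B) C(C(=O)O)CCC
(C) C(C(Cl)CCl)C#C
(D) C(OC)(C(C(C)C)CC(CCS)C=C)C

D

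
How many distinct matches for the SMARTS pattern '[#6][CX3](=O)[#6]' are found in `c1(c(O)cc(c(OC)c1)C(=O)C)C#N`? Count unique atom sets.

1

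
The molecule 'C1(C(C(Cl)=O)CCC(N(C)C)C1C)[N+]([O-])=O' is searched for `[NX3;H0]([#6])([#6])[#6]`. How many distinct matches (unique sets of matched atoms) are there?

1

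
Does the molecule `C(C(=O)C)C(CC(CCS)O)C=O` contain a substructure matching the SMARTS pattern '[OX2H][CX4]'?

Yes

The pattern [OX2H][CX4] describes a hydroxyl oxygen bound to an sp3 (X4) carbon — an aliphatic alcohol.
The molecule carries a hydroxyl group (-OH), whose atoms satisfy every constraint of the query, so the pattern matches.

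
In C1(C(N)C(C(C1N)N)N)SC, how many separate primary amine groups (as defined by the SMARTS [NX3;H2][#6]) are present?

[NX3;H2][#6] is the SMARTS for a primary amine: a trivalent nitrogen with two H attached to carbon.
The molecule carries 4 separate instances of a primary amino group (-NH2) meeting every constraint; each maps to a distinct set of atoms, giving 4 matches.

4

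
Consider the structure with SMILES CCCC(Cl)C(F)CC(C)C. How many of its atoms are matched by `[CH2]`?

3

Check the 11 heavy atoms by environment: 3× C (H3) → no; 3× C (H2) → match; 3× C (H1) → no; 1× Cl (H0) → no; 1× F (H0) → no.
That gives 3 matching atoms.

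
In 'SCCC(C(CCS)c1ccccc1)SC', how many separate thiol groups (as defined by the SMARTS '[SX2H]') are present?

2

[SX2H] is the SMARTS for a thiol: an aliphatic sulfur with two connections, one being H.
The molecule carries 2 separate instances of a thiol (-SH) meeting every constraint; each maps to a distinct set of atoms, giving 2 matches.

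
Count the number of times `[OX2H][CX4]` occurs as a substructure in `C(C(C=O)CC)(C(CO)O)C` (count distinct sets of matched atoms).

2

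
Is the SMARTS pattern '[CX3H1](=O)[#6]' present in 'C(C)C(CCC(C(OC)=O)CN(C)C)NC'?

The pattern [CX3H1](=O)[#6] describes an sp2 carbon with one H, double-bonded to O and single-bonded to carbon — an aldehyde.
The closest candidate here is a methyl-ester group (-C(=O)OCH3), but the carbonyl carbon has H0, not H1. No other fragment satisfies the full query, so there is no match.

No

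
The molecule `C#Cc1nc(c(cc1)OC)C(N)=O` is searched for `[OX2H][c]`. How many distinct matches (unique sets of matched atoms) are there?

0

[OX2H][c] is the SMARTS for a phenol: a hydroxyl oxygen attached to an aromatic carbon.
The molecule has a methoxy ether (-OCH3), but the oxygen has H0, not H1; nothing else fits, so there are 0 matches.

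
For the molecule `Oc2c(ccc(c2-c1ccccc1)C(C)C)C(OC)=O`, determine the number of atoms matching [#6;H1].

8

The query [#6;H1] means: any carbon bearing exactly one hydrogen.
Check the 20 heavy atoms by environment: 5× c (aromatic, H0) → no; 7× c (aromatic, H1) → match; 1× O (H1) → no; 1× C (H1) → match; 3× C (H3) → no; 1× C (H0) → no; 2× O (H0) → no.
Summing the matching environments: 7 + 1 = 8 matching atoms.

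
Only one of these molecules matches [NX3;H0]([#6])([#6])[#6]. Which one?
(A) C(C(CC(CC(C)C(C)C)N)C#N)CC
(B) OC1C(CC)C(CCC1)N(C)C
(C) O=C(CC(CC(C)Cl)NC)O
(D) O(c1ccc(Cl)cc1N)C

B

[NX3;H0]([#6])([#6])[#6] describes a trivalent nitrogen with no H, bonded to three carbons (a tertiary amine).
(A) has a primary amino group (-NH2) but the nitrogen has H2, not H0 with three carbons.
(B) contains a dimethylamino group (-N(CH3)2), which satisfies every atom and bond constraint.
(C) has an N-methylamino group (-NHCH3) but the nitrogen still has one H (H1), not H0.
(D) has a primary amino group (-NH2) but the nitrogen has H2, not H0 with three carbons.
So the answer is (B).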